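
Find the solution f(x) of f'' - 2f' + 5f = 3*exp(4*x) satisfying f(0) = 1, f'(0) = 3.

f = 3*exp(4*x)/13 + 10*cos(2*x)*exp(x)/13 + 17*exp(x)*sin(2*x)/26

Characteristic equation r² - 2r + 5 = 0 has discriminant (-2)² - 4·(5) = -16 < 0, so r = 1 ± 2i.
Hence f_h = C1*cos(2*x)*exp(x) + C2*exp(x)*sin(2*x).
Try f_p = A*exp(4*x). Substituting into the equation and dividing by exp(4*x) gives A = 3/13, so f_p = 3*exp(4*x)/13.
General solution: f = 3*exp(4*x)/13 + C1*cos(2*x)*exp(x) + C2*exp(x)*sin(2*x).
Apply the initial conditions: f(0) = 3/13 + C1 = 1 and f'(0) = 12/13 + C1 + 2*C2 = 3. Solving gives C1 = 10/13, C2 = 17/26.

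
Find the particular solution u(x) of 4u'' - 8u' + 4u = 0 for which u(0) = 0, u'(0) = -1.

u = -x*exp(x)

Divide through by 4: u'' - 2u' + u = 0.
Characteristic equation r² - 2r + 1 = 0 has discriminant (-2)² - 4·(1) = 0, so r = 1 is a repeated root.
Hence u_h = (C1 + C2*x)*exp(x).
Apply the initial conditions: u(0) = C1 = 0 and u'(0) = C1 + C2 = -1. Solving gives C1 = 0, C2 = -1.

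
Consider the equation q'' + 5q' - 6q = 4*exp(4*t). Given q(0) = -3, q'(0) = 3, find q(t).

q = -7*exp(t)/3 - 4*exp(-6*t)/5 + 2*exp(4*t)/15

Characteristic equation r² + 5r - 6 = 0 factors as (r + 6)(r - 1) = 0, so r = -6, 1.
Hence q_h = C1*exp(-6*t) + C2*exp(t).
Try q_p = A*exp(4*t). Substituting into the equation and dividing by exp(4*t) gives A = 2/15, so q_p = 2*exp(4*t)/15.
General solution: q = 2*exp(4*t)/15 + C1*exp(-6*t) + C2*exp(t).
Apply the initial conditions: q(0) = 2/15 + C1 + C2 = -3 and q'(0) = 8/15 + C2 - 6*C1 = 3. Solving gives C1 = -4/5, C2 = -7/3.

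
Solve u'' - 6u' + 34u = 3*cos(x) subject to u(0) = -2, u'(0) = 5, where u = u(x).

u = -2*sin(x)/125 + 11*cos(x)/125 - 261*cos(5*x)*exp(3*x)/125 + 282*exp(3*x)*sin(5*x)/125

Characteristic equation r² - 6r + 34 = 0 has discriminant (-6)² - 4·(34) = -100 < 0, so r = 3 ± 5i.
Hence u_h = C1*cos(5*x)*exp(3*x) + C2*exp(3*x)*sin(5*x).
Try u_p = A*cos(x) + B*sin(x). Substituting and equating the coefficients of cos(x) and sin(x) gives A = 11/125, B = -2/125, so u_p = -2*sin(x)/125 + 11*cos(x)/125.
General solution: u = -2*sin(x)/125 + 11*cos(x)/125 + C1*cos(5*x)*exp(3*x) + C2*exp(3*x)*sin(5*x).
Apply the initial conditions: u(0) = 11/125 + C1 = -2 and u'(0) = -2/125 + 3*C1 + 5*C2 = 5. Solving gives C1 = -261/125, C2 = 282/125.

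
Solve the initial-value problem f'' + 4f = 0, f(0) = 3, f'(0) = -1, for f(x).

Characteristic equation r² + 4 = 0 has discriminant (0)² - 4·(4) = -16 < 0, so r = ± 2i.
Hence f_h = C1*cos(2*x) + C2*sin(2*x).
Apply the initial conditions: f(0) = C1 = 3 and f'(0) = 2*C2 = -1. Solving gives C1 = 3, C2 = -1/2.

f = 3*cos(2*x) - sin(2*x)/2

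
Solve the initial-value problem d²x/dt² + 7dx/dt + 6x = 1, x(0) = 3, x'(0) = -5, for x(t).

x = 1/6 + 12*exp(-t)/5 + 13*exp(-6*t)/30

Characteristic equation r² + 7r + 6 = 0 factors as (r + 6)(r + 1) = 0, so r = -6, -1.
Hence x_h = C1*exp(-6*t) + C2*exp(-t).
For the particular solution try x_p = A0. Substituting and matching coefficients of each power of t gives A0 = 1/6, so x_p = 1/6.
General solution: x = 1/6 + C1*exp(-6*t) + C2*exp(-t).
Apply the initial conditions: x(0) = 1/6 + C1 + C2 = 3 and x'(0) = -C2 - 6*C1 = -5. Solving gives C1 = 13/30, C2 = 12/5.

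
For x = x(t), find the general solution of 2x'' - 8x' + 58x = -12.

Divide through by 2: x'' - 4x' + 29x = -6.
Characteristic equation r² - 4r + 29 = 0 has discriminant (-4)² - 4·(29) = -100 < 0, so r = 2 ± 5i.
Hence x_h = C1*cos(5*t)*exp(2*t) + C2*exp(2*t)*sin(5*t).
For the particular solution try x_p = A0. Substituting and matching coefficients of each power of t gives A0 = -6/29, so x_p = -6/29.

x = -6/29 + C1*cos(5*t)*exp(2*t) + C2*exp(2*t)*sin(5*t)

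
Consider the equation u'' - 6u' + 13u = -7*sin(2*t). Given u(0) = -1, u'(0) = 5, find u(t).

u = -28*cos(2*t)/75 - 7*sin(2*t)/25 - 47*cos(2*t)*exp(3*t)/75 + 93*exp(3*t)*sin(2*t)/25

Characteristic equation r² - 6r + 13 = 0 has discriminant (-6)² - 4·(13) = -16 < 0, so r = 3 ± 2i.
Hence u_h = C1*cos(2*t)*exp(3*t) + C2*exp(3*t)*sin(2*t).
Try u_p = A*cos(2*t) + B*sin(2*t). Substituting and equating the coefficients of cos(2t) and sin(2t) gives A = -28/75, B = -7/25, so u_p = -28*cos(2*t)/75 - 7*sin(2*t)/25.
General solution: u = -28*cos(2*t)/75 - 7*sin(2*t)/25 + C1*cos(2*t)*exp(3*t) + C2*exp(3*t)*sin(2*t).
Apply the initial conditions: u(0) = -28/75 + C1 = -1 and u'(0) = -14/25 + 2*C2 + 3*C1 = 5. Solving gives C1 = -47/75, C2 = 93/25.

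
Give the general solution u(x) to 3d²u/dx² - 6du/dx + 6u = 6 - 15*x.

u = -3/2 - 5*x/2 + C1*cos(x)*exp(x) + C2*exp(x)*sin(x)

Divide through by 3: u'' - 2u' + 2u = 2 - 5*x.
Characteristic equation r² - 2r + 2 = 0 has discriminant (-2)² - 4·(2) = -4 < 0, so r = 1 ± i.
Hence u_h = C1*cos(x)*exp(x) + C2*exp(x)*sin(x).
For the particular solution try u_p = A0 + A1*x. Substituting and matching coefficients of each power of x gives A0 = -3/2, A1 = -5/2, so u_p = -3/2 - 5*x/2.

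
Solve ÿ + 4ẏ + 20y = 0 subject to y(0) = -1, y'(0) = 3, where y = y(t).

Characteristic equation r² + 4r + 20 = 0 has discriminant (4)² - 4·(20) = -64 < 0, so r = -2 ± 4i.
Hence y_h = C1*cos(4*t)*exp(-2*t) + C2*exp(-2*t)*sin(4*t).
Apply the initial conditions: y(0) = C1 = -1 and y'(0) = -2*C1 + 4*C2 = 3. Solving gives C1 = -1, C2 = 1/4.

y = -cos(4*t)*exp(-2*t) + exp(-2*t)*sin(4*t)/4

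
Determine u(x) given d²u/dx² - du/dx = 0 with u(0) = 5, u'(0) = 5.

Characteristic equation r² - r = 0 factors as (r - 1)r = 0, so r = 1, 0.
Hence u_h = C1*exp(x) + C2.
Apply the initial conditions: u(0) = C1 + C2 = 5 and u'(0) = C1 = 5. Solving gives C1 = 5, C2 = 0.

u = 5*exp(x)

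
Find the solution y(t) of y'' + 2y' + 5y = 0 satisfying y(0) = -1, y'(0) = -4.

y = -cos(2*t)*exp(-t) - 5*exp(-t)*sin(2*t)/2

Characteristic equation r² + 2r + 5 = 0 has discriminant (2)² - 4·(5) = -16 < 0, so r = -1 ± 2i.
Hence y_h = C1*cos(2*t)*exp(-t) + C2*exp(-t)*sin(2*t).
Apply the initial conditions: y(0) = C1 = -1 and y'(0) = -C1 + 2*C2 = -4. Solving gives C1 = -1, C2 = -5/2.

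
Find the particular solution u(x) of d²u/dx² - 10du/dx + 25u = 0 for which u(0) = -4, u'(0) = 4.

u = -4*exp(5*x) + 24*x*exp(5*x)

Characteristic equation r² - 10r + 25 = 0 has discriminant (-10)² - 4·(25) = 0, so r = 5 is a repeated root.
Hence u_h = (C1 + C2*x)*exp(5*x).
Apply the initial conditions: u(0) = C1 = -4 and u'(0) = C2 + 5*C1 = 4. Solving gives C1 = -4, C2 = 24.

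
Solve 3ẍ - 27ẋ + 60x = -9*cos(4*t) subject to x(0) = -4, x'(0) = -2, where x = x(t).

x = -141*exp(4*t)/8 - 3*cos(4*t)/328 + 27*sin(4*t)/328 + 559*exp(5*t)/41

Divide through by 3: x'' - 9x' + 20x = -3*cos(4*t).
Characteristic equation r² - 9r + 20 = 0 factors as (r - 4)(r - 5) = 0, so r = 4, 5.
Hence x_h = C1*exp(4*t) + C2*exp(5*t).
Try x_p = A*cos(4*t) + B*sin(4*t). Substituting and equating the coefficients of cos(4t) and sin(4t) gives A = -3/328, B = 27/328, so x_p = -3*cos(4*t)/328 + 27*sin(4*t)/328.
General solution: x = -3*cos(4*t)/328 + 27*sin(4*t)/328 + C1*exp(4*t) + C2*exp(5*t).
Apply the initial conditions: x(0) = -3/328 + C1 + C2 = -4 and x'(0) = 27/82 + 4*C1 + 5*C2 = -2. Solving gives C1 = -141/8, C2 = 559/41.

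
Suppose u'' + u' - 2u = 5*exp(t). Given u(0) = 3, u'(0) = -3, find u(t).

u = 4*exp(t)/9 + 23*exp(-2*t)/9 + 5*t*exp(t)/3

Characteristic equation r² + r - 2 = 0 factors as (r - 1)(r + 2) = 0, so r = 1, -2.
Hence u_h = C1*exp(t) + C2*exp(-2*t).
Since exp(t) solves the homogeneous equation (r = 1 is a root of multiplicity 1), multiply the trial by t. Try u_p = A*t*exp(t). Substituting into the equation and dividing by exp(t) gives A = 5/3, so u_p = 5*t*exp(t)/3.
General solution: u = C1*exp(t) + C2*exp(-2*t) + 5*t*exp(t)/3.
Apply the initial conditions: u(0) = C1 + C2 = 3 and u'(0) = 5/3 + C1 - 2*C2 = -3. Solving gives C1 = 4/9, C2 = 23/9.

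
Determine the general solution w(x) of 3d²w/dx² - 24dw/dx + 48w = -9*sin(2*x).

Divide through by 3: w'' - 8w' + 16w = -3*sin(2*x).
Characteristic equation r² - 8r + 16 = 0 has discriminant (-8)² - 4·(16) = 0, so r = 4 is a repeated root.
Hence w_h = (C1 + C2*x)*exp(4*x).
Try w_p = A*cos(2*x) + B*sin(2*x). Substituting and equating the coefficients of cos(2x) and sin(2x) gives A = -3/25, B = -9/100, so w_p = -9*sin(2*x)/100 - 3*cos(2*x)/25.

w = -9*sin(2*x)/100 - 3*cos(2*x)/25 + C1*exp(4*x) + C2*x*exp(4*x)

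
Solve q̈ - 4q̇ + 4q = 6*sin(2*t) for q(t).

q = 3*cos(2*t)/4 + C1*exp(2*t) + C2*t*exp(2*t)

Characteristic equation r² - 4r + 4 = 0 has discriminant (-4)² - 4·(4) = 0, so r = 2 is a repeated root.
Hence q_h = (C1 + C2*t)*exp(2*t).
Try q_p = A*cos(2*t) + B*sin(2*t). Substituting and equating the coefficients of cos(2t) and sin(2t) gives A = 3/4, B = 0, so q_p = 3*cos(2*t)/4.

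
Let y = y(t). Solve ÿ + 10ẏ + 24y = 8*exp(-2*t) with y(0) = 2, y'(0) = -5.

y = -exp(-6*t)/2 + 3*exp(-4*t)/2 + exp(-2*t)

Characteristic equation r² + 10r + 24 = 0 factors as (r + 6)(r + 4) = 0, so r = -6, -4.
Hence y_h = C1*exp(-6*t) + C2*exp(-4*t).
Try y_p = A*exp(-2*t). Substituting into the equation and dividing by exp(-2*t) gives A = 1, so y_p = exp(-2*t).
General solution: y = C1*exp(-6*t) + C2*exp(-4*t) + exp(-2*t).
Apply the initial conditions: y(0) = 1 + C1 + C2 = 2 and y'(0) = -2 - 6*C1 - 4*C2 = -5. Solving gives C1 = -1/2, C2 = 3/2.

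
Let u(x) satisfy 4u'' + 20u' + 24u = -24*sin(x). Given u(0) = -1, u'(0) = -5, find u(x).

Divide through by 4: u'' + 5u' + 6u = -6*sin(x).
Characteristic equation r² + 5r + 6 = 0 factors as (r + 3)(r + 2) = 0, so r = -3, -2.
Hence u_h = C1*exp(-3*x) + C2*exp(-2*x).
Try u_p = A*cos(x) + B*sin(x). Substituting and equating the coefficients of cos(x) and sin(x) gives A = 3/5, B = -3/5, so u_p = -3*sin(x)/5 + 3*cos(x)/5.
General solution: u = -3*sin(x)/5 + 3*cos(x)/5 + C1*exp(-3*x) + C2*exp(-2*x).
Apply the initial conditions: u(0) = 3/5 + C1 + C2 = -1 and u'(0) = -3/5 - 3*C1 - 2*C2 = -5. Solving gives C1 = 38/5, C2 = -46/5.

u = -46*exp(-2*x)/5 - 3*sin(x)/5 + 3*cos(x)/5 + 38*exp(-3*x)/5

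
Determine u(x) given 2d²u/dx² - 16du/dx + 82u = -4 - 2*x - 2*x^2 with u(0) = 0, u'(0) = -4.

Divide through by 2: u'' - 8u' + 41u = -2 - x - x^2.
Characteristic equation r² - 8r + 41 = 0 has discriminant (-8)² - 4·(41) = -100 < 0, so r = 4 ± 5i.
Hence u_h = C1*cos(5*x)*exp(4*x) + C2*exp(4*x)*sin(5*x).
For the particular solution try u_p = A0 + A1*x + A2*x^2. Substituting and matching coefficients of each power of x gives A0 = -3736/68921, A1 = -57/1681, A2 = -1/41, so u_p = -3736/68921 - 57*x/1681 - x^2/41.
General solution: u = -3736/68921 - 57*x/1681 - x^2/41 + C1*cos(5*x)*exp(4*x) + C2*exp(4*x)*sin(5*x).
Apply the initial conditions: u(0) = -3736/68921 + C1 = 0 and u'(0) = -57/1681 + 4*C1 + 5*C2 = -4. Solving gives C1 = 3736/68921, C2 = -288291/344605.

u = -3736/68921 - 57*x/1681 - x**2/41 - 288291*exp(4*x)*sin(5*x)/344605 + 3736*cos(5*x)*exp(4*x)/68921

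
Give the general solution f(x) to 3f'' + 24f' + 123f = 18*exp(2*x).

Divide through by 3: f'' + 8f' + 41f = 6*exp(2*x).
Characteristic equation r² + 8r + 41 = 0 has discriminant (8)² - 4·(41) = -100 < 0, so r = -4 ± 5i.
Hence f_h = C1*cos(5*x)*exp(-4*x) + C2*exp(-4*x)*sin(5*x).
Try f_p = A*exp(2*x). Substituting into the equation and dividing by exp(2*x) gives A = 6/61, so f_p = 6*exp(2*x)/61.

f = 6*exp(2*x)/61 + C1*cos(5*x)*exp(-4*x) + C2*exp(-4*x)*sin(5*x)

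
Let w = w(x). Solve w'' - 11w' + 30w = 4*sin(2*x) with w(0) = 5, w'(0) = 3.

Characteristic equation r² - 11r + 30 = 0 factors as (r - 6)(r - 5) = 0, so r = 6, 5.
Hence w_h = C1*exp(6*x) + C2*exp(5*x).
Try w_p = A*cos(2*x) + B*sin(2*x). Substituting and equating the coefficients of cos(2x) and sin(2x) gives A = 11/145, B = 13/145, so w_p = 11*cos(2*x)/145 + 13*sin(2*x)/145.
General solution: w = 11*cos(2*x)/145 + 13*sin(2*x)/145 + C1*exp(6*x) + C2*exp(5*x).
Apply the initial conditions: w(0) = 11/145 + C1 + C2 = 5 and w'(0) = 26/145 + 5*C2 + 6*C1 = 3. Solving gives C1 = -109/5, C2 = 775/29.

w = -109*exp(6*x)/5 + 11*cos(2*x)/145 + 13*sin(2*x)/145 + 775*exp(5*x)/29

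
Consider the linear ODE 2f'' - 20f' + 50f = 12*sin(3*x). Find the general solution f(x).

Divide through by 2: f'' - 10f' + 25f = 6*sin(3*x).
Characteristic equation r² - 10r + 25 = 0 has discriminant (-10)² - 4·(25) = 0, so r = 5 is a repeated root.
Hence f_h = (C1 + C2*x)*exp(5*x).
Try f_p = A*cos(3*x) + B*sin(3*x). Substituting and equating the coefficients of cos(3x) and sin(3x) gives A = 45/289, B = 24/289, so f_p = 24*sin(3*x)/289 + 45*cos(3*x)/289.

f = 24*sin(3*x)/289 + 45*cos(3*x)/289 + C1*exp(5*x) + C2*x*exp(5*x)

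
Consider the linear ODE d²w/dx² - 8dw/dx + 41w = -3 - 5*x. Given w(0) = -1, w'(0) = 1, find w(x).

w = -163/1681 - 5*x/41 - 1518*cos(5*x)*exp(4*x)/1681 + 7958*exp(4*x)*sin(5*x)/8405

Characteristic equation r² - 8r + 41 = 0 has discriminant (-8)² - 4·(41) = -100 < 0, so r = 4 ± 5i.
Hence w_h = C1*cos(5*x)*exp(4*x) + C2*exp(4*x)*sin(5*x).
For the particular solution try w_p = A0 + A1*x. Substituting and matching coefficients of each power of x gives A0 = -163/1681, A1 = -5/41, so w_p = -163/1681 - 5*x/41.
General solution: w = -163/1681 - 5*x/41 + C1*cos(5*x)*exp(4*x) + C2*exp(4*x)*sin(5*x).
Apply the initial conditions: w(0) = -163/1681 + C1 = -1 and w'(0) = -5/41 + 4*C1 + 5*C2 = 1. Solving gives C1 = -1518/1681, C2 = 7958/8405.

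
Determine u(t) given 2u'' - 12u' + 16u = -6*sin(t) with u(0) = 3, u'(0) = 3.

u = -27*exp(4*t)/17 - 21*sin(t)/85 - 18*cos(t)/85 + 24*exp(2*t)/5

Divide through by 2: u'' - 6u' + 8u = -3*sin(t).
Characteristic equation r² - 6r + 8 = 0 factors as (r - 4)(r - 2) = 0, so r = 4, 2.
Hence u_h = C1*exp(4*t) + C2*exp(2*t).
Try u_p = A*cos(t) + B*sin(t). Substituting and equating the coefficients of cos(t) and sin(t) gives A = -18/85, B = -21/85, so u_p = -21*sin(t)/85 - 18*cos(t)/85.
General solution: u = -21*sin(t)/85 - 18*cos(t)/85 + C1*exp(4*t) + C2*exp(2*t).
Apply the initial conditions: u(0) = -18/85 + C1 + C2 = 3 and u'(0) = -21/85 + 2*C2 + 4*C1 = 3. Solving gives C1 = -27/17, C2 = 24/5.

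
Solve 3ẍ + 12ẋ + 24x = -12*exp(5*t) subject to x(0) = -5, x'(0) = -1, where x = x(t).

Divide through by 3: x'' + 4x' + 8x = -4*exp(5*t).
Characteristic equation r² + 4r + 8 = 0 has discriminant (4)² - 4·(8) = -16 < 0, so r = -2 ± 2i.
Hence x_h = C1*cos(2*t)*exp(-2*t) + C2*exp(-2*t)*sin(2*t).
Try x_p = A*exp(5*t). Substituting into the equation and dividing by exp(5*t) gives A = -4/53, so x_p = -4*exp(5*t)/53.
General solution: x = -4*exp(5*t)/53 + C1*cos(2*t)*exp(-2*t) + C2*exp(-2*t)*sin(2*t).
Apply the initial conditions: x(0) = -4/53 + C1 = -5 and x'(0) = -20/53 - 2*C1 + 2*C2 = -1. Solving gives C1 = -261/53, C2 = -555/106.

x = -4*exp(5*t)/53 - 555*exp(-2*t)*sin(2*t)/106 - 261*cos(2*t)*exp(-2*t)/53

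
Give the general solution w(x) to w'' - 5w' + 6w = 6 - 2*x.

Characteristic equation r² - 5r + 6 = 0 factors as (r - 2)(r - 3) = 0, so r = 2, 3.
Hence w_h = C1*exp(2*x) + C2*exp(3*x).
For the particular solution try w_p = A0 + A1*x. Substituting and matching coefficients of each power of x gives A0 = 13/18, A1 = -1/3, so w_p = 13/18 - x/3.

w = 13/18 - x/3 + C1*exp(2*x) + C2*exp(3*x)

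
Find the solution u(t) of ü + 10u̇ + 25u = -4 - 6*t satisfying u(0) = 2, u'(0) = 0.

u = -8/125 - 6*t/25 + 258*exp(-5*t)/125 + 264*t*exp(-5*t)/25

Characteristic equation r² + 10r + 25 = 0 has discriminant (10)² - 4·(25) = 0, so r = -5 is a repeated root.
Hence u_h = (C1 + C2*t)*exp(-5*t).
For the particular solution try u_p = A0 + A1*t. Substituting and matching coefficients of each power of t gives A0 = -8/125, A1 = -6/25, so u_p = -8/125 - 6*t/25.
General solution: u = -8/125 - 6*t/25 + C1*exp(-5*t) + C2*t*exp(-5*t).
Apply the initial conditions: u(0) = -8/125 + C1 = 2 and u'(0) = -6/25 + C2 - 5*C1 = 0. Solving gives C1 = 258/125, C2 = 264/25.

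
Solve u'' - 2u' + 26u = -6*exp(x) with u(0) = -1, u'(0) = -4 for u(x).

Characteristic equation r² - 2r + 26 = 0 has discriminant (-2)² - 4·(26) = -100 < 0, so r = 1 ± 5i.
Hence u_h = C1*cos(5*x)*exp(x) + C2*exp(x)*sin(5*x).
Try u_p = A*exp(x). Substituting into the equation and dividing by exp(x) gives A = -6/25, so u_p = -6*exp(x)/25.
General solution: u = -6*exp(x)/25 + C1*cos(5*x)*exp(x) + C2*exp(x)*sin(5*x).
Apply the initial conditions: u(0) = -6/25 + C1 = -1 and u'(0) = -6/25 + C1 + 5*C2 = -4. Solving gives C1 = -19/25, C2 = -3/5.

u = -6*exp(x)/25 - 19*cos(5*x)*exp(x)/25 - 3*exp(x)*sin(5*x)/5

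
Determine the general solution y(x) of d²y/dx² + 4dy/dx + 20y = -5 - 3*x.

y = -11/50 - 3*x/20 + C1*cos(4*x)*exp(-2*x) + C2*exp(-2*x)*sin(4*x)

Characteristic equation r² + 4r + 20 = 0 has discriminant (4)² - 4·(20) = -64 < 0, so r = -2 ± 4i.
Hence y_h = C1*cos(4*x)*exp(-2*x) + C2*exp(-2*x)*sin(4*x).
For the particular solution try y_p = A0 + A1*x. Substituting and matching coefficients of each power of x gives A0 = -11/50, A1 = -3/20, so y_p = -11/50 - 3*x/20.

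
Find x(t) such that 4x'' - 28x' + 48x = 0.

Divide through by 4: x'' - 7x' + 12x = 0.
Characteristic equation r² - 7r + 12 = 0 factors as (r - 3)(r - 4) = 0, so r = 3, 4.
Hence x_h = C1*exp(3*t) + C2*exp(4*t).

x = C1*exp(3*t) + C2*exp(4*t)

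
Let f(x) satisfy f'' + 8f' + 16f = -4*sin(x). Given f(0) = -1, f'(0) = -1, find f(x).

f = -321*exp(-4*x)/289 - 60*sin(x)/289 + 32*cos(x)/289 - 89*x*exp(-4*x)/17

Characteristic equation r² + 8r + 16 = 0 has discriminant (8)² - 4·(16) = 0, so r = -4 is a repeated root.
Hence f_h = (C1 + C2*x)*exp(-4*x).
Try f_p = A*cos(x) + B*sin(x). Substituting and equating the coefficients of cos(x) and sin(x) gives A = 32/289, B = -60/289, so f_p = -60*sin(x)/289 + 32*cos(x)/289.
General solution: f = -60*sin(x)/289 + 32*cos(x)/289 + C1*exp(-4*x) + C2*x*exp(-4*x).
Apply the initial conditions: f(0) = 32/289 + C1 = -1 and f'(0) = -60/289 + C2 - 4*C1 = -1. Solving gives C1 = -321/289, C2 = -89/17.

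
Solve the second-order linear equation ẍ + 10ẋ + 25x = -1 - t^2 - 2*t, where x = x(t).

Characteristic equation r² + 10r + 25 = 0 has discriminant (10)² - 4·(25) = 0, so r = -5 is a repeated root.
Hence x_h = (C1 + C2*t)*exp(-5*t).
For the particular solution try x_p = A0 + A1*t + A2*t^2. Substituting and matching coefficients of each power of t gives A0 = -11/625, A1 = -6/125, A2 = -1/25, so x_p = -11/625 - 6*t/125 - t^2/25.

x = -11/625 - 6*t/125 - t**2/25 + C1*exp(-5*t) + C2*t*exp(-5*t)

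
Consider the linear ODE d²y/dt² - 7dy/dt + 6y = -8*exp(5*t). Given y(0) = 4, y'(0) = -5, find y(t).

Characteristic equation r² - 7r + 6 = 0 factors as (r - 6)(r - 1) = 0, so r = 6, 1.
Hence y_h = C1*exp(6*t) + C2*exp(t).
Try y_p = A*exp(5*t). Substituting into the equation and dividing by exp(5*t) gives A = 2, so y_p = 2*exp(5*t).
General solution: y = 2*exp(5*t) + C1*exp(6*t) + C2*exp(t).
Apply the initial conditions: y(0) = 2 + C1 + C2 = 4 and y'(0) = 10 + C2 + 6*C1 = -5. Solving gives C1 = -17/5, C2 = 27/5.

y = 2*exp(5*t) - 17*exp(6*t)/5 + 27*exp(t)/5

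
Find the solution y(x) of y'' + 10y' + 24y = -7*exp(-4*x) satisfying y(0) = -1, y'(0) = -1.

Characteristic equation r² + 10r + 24 = 0 factors as (r + 4)(r + 6) = 0, so r = -4, -6.
Hence y_h = C1*exp(-4*x) + C2*exp(-6*x).
Since exp(-4*x) solves the homogeneous equation (r = -4 is a root of multiplicity 1), multiply the trial by x. Try y_p = A*x*exp(-4*x). Substituting into the equation and dividing by exp(-4*x) gives A = -7/2, so y_p = -7*x*exp(-4*x)/2.
General solution: y = C1*exp(-4*x) + C2*exp(-6*x) - 7*x*exp(-4*x)/2.
Apply the initial conditions: y(0) = C1 + C2 = -1 and y'(0) = -7/2 - 6*C2 - 4*C1 = -1. Solving gives C1 = -7/4, C2 = 3/4.

y = -7*exp(-4*x)/4 + 3*exp(-6*x)/4 - 7*x*exp(-4*x)/2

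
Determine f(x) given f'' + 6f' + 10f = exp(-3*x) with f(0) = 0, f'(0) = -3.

f = -cos(x)*exp(-3*x) - 3*exp(-3*x)*sin(x) + exp(-3*x)

Characteristic equation r² + 6r + 10 = 0 has discriminant (6)² - 4·(10) = -4 < 0, so r = -3 ± i.
Hence f_h = C1*cos(x)*exp(-3*x) + C2*exp(-3*x)*sin(x).
Try f_p = A*exp(-3*x). Substituting into the equation and dividing by exp(-3*x) gives A = 1, so f_p = exp(-3*x).
General solution: f = C1*cos(x)*exp(-3*x) + C2*exp(-3*x)*sin(x) + exp(-3*x).
Apply the initial conditions: f(0) = 1 + C1 = 0 and f'(0) = -3 + C2 - 3*C1 = -3. Solving gives C1 = -1, C2 = -3.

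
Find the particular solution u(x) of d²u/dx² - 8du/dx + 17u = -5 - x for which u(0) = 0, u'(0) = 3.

u = -93/289 - x/17 + 93*cos(x)*exp(4*x)/289 + 512*exp(4*x)*sin(x)/289

Characteristic equation r² - 8r + 17 = 0 has discriminant (-8)² - 4·(17) = -4 < 0, so r = 4 ± i.
Hence u_h = C1*cos(x)*exp(4*x) + C2*exp(4*x)*sin(x).
For the particular solution try u_p = A0 + A1*x. Substituting and matching coefficients of each power of x gives A0 = -93/289, A1 = -1/17, so u_p = -93/289 - x/17.
General solution: u = -93/289 - x/17 + C1*cos(x)*exp(4*x) + C2*exp(4*x)*sin(x).
Apply the initial conditions: u(0) = -93/289 + C1 = 0 and u'(0) = -1/17 + C2 + 4*C1 = 3. Solving gives C1 = 93/289, C2 = 512/289.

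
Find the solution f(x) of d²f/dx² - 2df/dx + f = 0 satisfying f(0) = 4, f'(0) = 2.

Characteristic equation r² - 2r + 1 = 0 has discriminant (-2)² - 4·(1) = 0, so r = 1 is a repeated root.
Hence f_h = (C1 + C2*x)*exp(x).
Apply the initial conditions: f(0) = C1 = 4 and f'(0) = C1 + C2 = 2. Solving gives C1 = 4, C2 = -2.

f = 4*exp(x) - 2*x*exp(x)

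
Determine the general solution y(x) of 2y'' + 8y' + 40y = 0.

y = C1*cos(4*x)*exp(-2*x) + C2*exp(-2*x)*sin(4*x)

Divide through by 2: y'' + 4y' + 20y = 0.
Characteristic equation r² + 4r + 20 = 0 has discriminant (4)² - 4·(20) = -64 < 0, so r = -2 ± 4i.
Hence y_h = C1*cos(4*x)*exp(-2*x) + C2*exp(-2*x)*sin(4*x).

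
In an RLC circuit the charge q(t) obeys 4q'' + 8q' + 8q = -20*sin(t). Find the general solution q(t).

q = -sin(t) + 2*cos(t) + C1*cos(t)*exp(-t) + C2*exp(-t)*sin(t)

Divide through by 4: q'' + 2q' + 2q = -5*sin(t).
Characteristic equation r² + 2r + 2 = 0 has discriminant (2)² - 4·(2) = -4 < 0, so r = -1 ± i.
Hence q_h = C1*cos(t)*exp(-t) + C2*exp(-t)*sin(t).
Try q_p = A*cos(t) + B*sin(t). Substituting and equating the coefficients of cos(t) and sin(t) gives A = 2, B = -1, so q_p = -sin(t) + 2*cos(t).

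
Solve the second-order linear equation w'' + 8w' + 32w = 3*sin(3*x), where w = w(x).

Characteristic equation r² + 8r + 32 = 0 has discriminant (8)² - 4·(32) = -64 < 0, so r = -4 ± 4i.
Hence w_h = C1*cos(4*x)*exp(-4*x) + C2*exp(-4*x)*sin(4*x).
Try w_p = A*cos(3*x) + B*sin(3*x). Substituting and equating the coefficients of cos(3x) and sin(3x) gives A = -72/1105, B = 69/1105, so w_p = -72*cos(3*x)/1105 + 69*sin(3*x)/1105.

w = -72*cos(3*x)/1105 + 69*sin(3*x)/1105 + C1*cos(4*x)*exp(-4*x) + C2*exp(-4*x)*sin(4*x)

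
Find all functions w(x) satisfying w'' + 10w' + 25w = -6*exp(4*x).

Characteristic equation r² + 10r + 25 = 0 has discriminant (10)² - 4·(25) = 0, so r = -5 is a repeated root.
Hence w_h = (C1 + C2*x)*exp(-5*x).
Try w_p = A*exp(4*x). Substituting into the equation and dividing by exp(4*x) gives A = -2/27, so w_p = -2*exp(4*x)/27.

w = -2*exp(4*x)/27 + C1*exp(-5*x) + C2*x*exp(-5*x)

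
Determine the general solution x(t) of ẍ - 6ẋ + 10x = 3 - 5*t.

x = -t/2 + C1*cos(t)*exp(3*t) + C2*exp(3*t)*sin(t)

Characteristic equation r² - 6r + 10 = 0 has discriminant (-6)² - 4·(10) = -4 < 0, so r = 3 ± i.
Hence x_h = C1*cos(t)*exp(3*t) + C2*exp(3*t)*sin(t).
For the particular solution try x_p = A0 + A1*t. Substituting and matching coefficients of each power of t gives A0 = 0, A1 = -1/2, so x_p = -t/2.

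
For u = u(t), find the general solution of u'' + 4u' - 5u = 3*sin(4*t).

u = -63*sin(4*t)/697 - 48*cos(4*t)/697 + C1*exp(-5*t) + C2*exp(t)

Characteristic equation r² + 4r - 5 = 0 factors as (r + 5)(r - 1) = 0, so r = -5, 1.
Hence u_h = C1*exp(-5*t) + C2*exp(t).
Try u_p = A*cos(4*t) + B*sin(4*t). Substituting and equating the coefficients of cos(4t) and sin(4t) gives A = -48/697, B = -63/697, so u_p = -63*sin(4*t)/697 - 48*cos(4*t)/697.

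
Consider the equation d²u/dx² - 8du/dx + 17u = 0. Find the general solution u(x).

u = C1*cos(x)*exp(4*x) + C2*exp(4*x)*sin(x)

Characteristic equation r² - 8r + 17 = 0 has discriminant (-8)² - 4·(17) = -4 < 0, so r = 4 ± i.
Hence u_h = C1*cos(x)*exp(4*x) + C2*exp(4*x)*sin(x).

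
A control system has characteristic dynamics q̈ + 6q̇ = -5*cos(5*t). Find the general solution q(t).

q = C2 - 6*sin(5*t)/61 + 5*cos(5*t)/61 + C1*exp(-6*t)

Characteristic equation r² + 6r = 0 factors as (r + 6)r = 0, so r = -6, 0.
Hence q_h = C1*exp(-6*t) + C2.
Try q_p = A*cos(5*t) + B*sin(5*t). Substituting and equating the coefficients of cos(5t) and sin(5t) gives A = 5/61, B = -6/61, so q_p = -6*sin(5*t)/61 + 5*cos(5*t)/61.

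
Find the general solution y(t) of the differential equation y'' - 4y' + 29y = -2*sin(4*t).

Characteristic equation r² - 4r + 29 = 0 has discriminant (-4)² - 4·(29) = -100 < 0, so r = 2 ± 5i.
Hence y_h = C1*cos(5*t)*exp(2*t) + C2*exp(2*t)*sin(5*t).
Try y_p = A*cos(4*t) + B*sin(4*t). Substituting and equating the coefficients of cos(4t) and sin(4t) gives A = -32/425, B = -26/425, so y_p = -32*cos(4*t)/425 - 26*sin(4*t)/425.

y = -32*cos(4*t)/425 - 26*sin(4*t)/425 + C1*cos(5*t)*exp(2*t) + C2*exp(2*t)*sin(5*t)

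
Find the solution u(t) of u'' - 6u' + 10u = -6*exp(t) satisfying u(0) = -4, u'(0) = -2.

u = -6*exp(t)/5 - 14*cos(t)*exp(3*t)/5 + 38*exp(3*t)*sin(t)/5

Characteristic equation r² - 6r + 10 = 0 has discriminant (-6)² - 4·(10) = -4 < 0, so r = 3 ± i.
Hence u_h = C1*cos(t)*exp(3*t) + C2*exp(3*t)*sin(t).
Try u_p = A*exp(t). Substituting into the equation and dividing by exp(t) gives A = -6/5, so u_p = -6*exp(t)/5.
General solution: u = -6*exp(t)/5 + C1*cos(t)*exp(3*t) + C2*exp(3*t)*sin(t).
Apply the initial conditions: u(0) = -6/5 + C1 = -4 and u'(0) = -6/5 + C2 + 3*C1 = -2. Solving gives C1 = -14/5, C2 = 38/5.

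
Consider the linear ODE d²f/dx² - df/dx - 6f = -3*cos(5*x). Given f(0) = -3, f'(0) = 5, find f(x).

f = -412*exp(-2*x)/145 - 43*exp(3*x)/170 + 15*sin(5*x)/986 + 93*cos(5*x)/986

Characteristic equation r² - r - 6 = 0 factors as (r - 3)(r + 2) = 0, so r = 3, -2.
Hence f_h = C1*exp(3*x) + C2*exp(-2*x).
Try f_p = A*cos(5*x) + B*sin(5*x). Substituting and equating the coefficients of cos(5x) and sin(5x) gives A = 93/986, B = 15/986, so f_p = 15*sin(5*x)/986 + 93*cos(5*x)/986.
General solution: f = 15*sin(5*x)/986 + 93*cos(5*x)/986 + C1*exp(3*x) + C2*exp(-2*x).
Apply the initial conditions: f(0) = 93/986 + C1 + C2 = -3 and f'(0) = 75/986 - 2*C2 + 3*C1 = 5. Solving gives C1 = -43/170, C2 = -412/145.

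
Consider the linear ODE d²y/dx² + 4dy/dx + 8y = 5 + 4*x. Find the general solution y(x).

y = 3/8 + x/2 + C1*cos(2*x)*exp(-2*x) + C2*exp(-2*x)*sin(2*x)

Characteristic equation r² + 4r + 8 = 0 has discriminant (4)² - 4·(8) = -16 < 0, so r = -2 ± 2i.
Hence y_h = C1*cos(2*x)*exp(-2*x) + C2*exp(-2*x)*sin(2*x).
For the particular solution try y_p = A0 + A1*x. Substituting and matching coefficients of each power of x gives A0 = 3/8, A1 = 1/2, so y_p = 3/8 + x/2.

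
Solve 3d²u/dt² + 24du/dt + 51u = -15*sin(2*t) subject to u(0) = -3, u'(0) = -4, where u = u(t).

u = -13*sin(2*t)/85 + 16*cos(2*t)/85 - 1398*exp(-4*t)*sin(t)/85 - 271*cos(t)*exp(-4*t)/85

Divide through by 3: u'' + 8u' + 17u = -5*sin(2*t).
Characteristic equation r² + 8r + 17 = 0 has discriminant (8)² - 4·(17) = -4 < 0, so r = -4 ± i.
Hence u_h = C1*cos(t)*exp(-4*t) + C2*exp(-4*t)*sin(t).
Try u_p = A*cos(2*t) + B*sin(2*t). Substituting and equating the coefficients of cos(2t) and sin(2t) gives A = 16/85, B = -13/85, so u_p = -13*sin(2*t)/85 + 16*cos(2*t)/85.
General solution: u = -13*sin(2*t)/85 + 16*cos(2*t)/85 + C1*cos(t)*exp(-4*t) + C2*exp(-4*t)*sin(t).
Apply the initial conditions: u(0) = 16/85 + C1 = -3 and u'(0) = -26/85 + C2 - 4*C1 = -4. Solving gives C1 = -271/85, C2 = -1398/85.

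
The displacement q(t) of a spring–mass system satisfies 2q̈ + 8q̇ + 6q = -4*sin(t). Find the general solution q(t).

q = -sin(t)/5 + 2*cos(t)/5 + C1*exp(-3*t) + C2*exp(-t)

Divide through by 2: q'' + 4q' + 3q = -2*sin(t).
Characteristic equation r² + 4r + 3 = 0 factors as (r + 3)(r + 1) = 0, so r = -3, -1.
Hence q_h = C1*exp(-3*t) + C2*exp(-t).
Try q_p = A*cos(t) + B*sin(t). Substituting and equating the coefficients of cos(t) and sin(t) gives A = 2/5, B = -1/5, so q_p = -sin(t)/5 + 2*cos(t)/5.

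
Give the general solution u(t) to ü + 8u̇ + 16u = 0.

u = C1*exp(-4*t) + C2*t*exp(-4*t)

Characteristic equation r² + 8r + 16 = 0 has discriminant (8)² - 4·(16) = 0, so r = -4 is a repeated root.
Hence u_h = (C1 + C2*t)*exp(-4*t).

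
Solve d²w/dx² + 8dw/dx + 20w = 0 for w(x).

w = C1*cos(2*x)*exp(-4*x) + C2*exp(-4*x)*sin(2*x)

Characteristic equation r² + 8r + 20 = 0 has discriminant (8)² - 4·(20) = -16 < 0, so r = -4 ± 2i.
Hence w_h = C1*cos(2*x)*exp(-4*x) + C2*exp(-4*x)*sin(2*x).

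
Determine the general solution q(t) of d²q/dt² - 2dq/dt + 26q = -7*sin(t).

Characteristic equation r² - 2r + 26 = 0 has discriminant (-2)² - 4·(26) = -100 < 0, so r = 1 ± 5i.
Hence q_h = C1*cos(5*t)*exp(t) + C2*exp(t)*sin(5*t).
Try q_p = A*cos(t) + B*sin(t). Substituting and equating the coefficients of cos(t) and sin(t) gives A = -14/629, B = -175/629, so q_p = -175*sin(t)/629 - 14*cos(t)/629.

q = -175*sin(t)/629 - 14*cos(t)/629 + C1*cos(5*t)*exp(t) + C2*exp(t)*sin(5*t)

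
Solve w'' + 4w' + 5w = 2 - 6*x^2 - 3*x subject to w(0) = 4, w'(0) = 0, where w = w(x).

Characteristic equation r² + 4r + 5 = 0 has discriminant (4)² - 4·(5) = -4 < 0, so r = -2 ± i.
Hence w_h = C1*cos(x)*exp(-2*x) + C2*exp(-2*x)*sin(x).
For the particular solution try w_p = A0 + A1*x + A2*x^2. Substituting and matching coefficients of each power of x gives A0 = -22/125, A1 = 33/25, A2 = -6/5, so w_p = -22/125 - 6*x^2/5 + 33*x/25.
General solution: w = -22/125 - 6*x^2/5 + 33*x/25 + C1*cos(x)*exp(-2*x) + C2*exp(-2*x)*sin(x).
Apply the initial conditions: w(0) = -22/125 + C1 = 4 and w'(0) = 33/25 + C2 - 2*C1 = 0. Solving gives C1 = 522/125, C2 = 879/125.

w = -22/125 - 6*x**2/5 + 33*x/25 + 522*cos(x)*exp(-2*x)/125 + 879*exp(-2*x)*sin(x)/125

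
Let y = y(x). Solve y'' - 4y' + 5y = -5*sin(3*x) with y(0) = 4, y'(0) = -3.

Characteristic equation r² - 4r + 5 = 0 has discriminant (-4)² - 4·(5) = -4 < 0, so r = 2 ± i.
Hence y_h = C1*cos(x)*exp(2*x) + C2*exp(2*x)*sin(x).
Try y_p = A*cos(3*x) + B*sin(3*x). Substituting and equating the coefficients of cos(3x) and sin(3x) gives A = -3/8, B = 1/8, so y_p = -3*cos(3*x)/8 + sin(3*x)/8.
General solution: y = -3*cos(3*x)/8 + sin(3*x)/8 + C1*cos(x)*exp(2*x) + C2*exp(2*x)*sin(x).
Apply the initial conditions: y(0) = -3/8 + C1 = 4 and y'(0) = 3/8 + C2 + 2*C1 = -3. Solving gives C1 = 35/8, C2 = -97/8.

y = -3*cos(3*x)/8 + sin(3*x)/8 - 97*exp(2*x)*sin(x)/8 + 35*cos(x)*exp(2*x)/8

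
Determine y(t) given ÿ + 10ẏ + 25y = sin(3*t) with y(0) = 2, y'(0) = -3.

Characteristic equation r² + 10r + 25 = 0 has discriminant (10)² - 4·(25) = 0, so r = -5 is a repeated root.
Hence y_h = (C1 + C2*t)*exp(-5*t).
Try y_p = A*cos(3*t) + B*sin(3*t). Substituting and equating the coefficients of cos(3t) and sin(3t) gives A = -15/578, B = 4/289, so y_p = -15*cos(3*t)/578 + 4*sin(3*t)/289.
General solution: y = -15*cos(3*t)/578 + 4*sin(3*t)/289 + C1*exp(-5*t) + C2*t*exp(-5*t).
Apply the initial conditions: y(0) = -15/578 + C1 = 2 and y'(0) = 12/289 + C2 - 5*C1 = -3. Solving gives C1 = 1171/578, C2 = 241/34.

y = -15*cos(3*t)/578 + 4*sin(3*t)/289 + 1171*exp(-5*t)/578 + 241*t*exp(-5*t)/34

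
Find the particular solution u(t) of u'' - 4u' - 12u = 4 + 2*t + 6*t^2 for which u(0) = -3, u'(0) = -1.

u = -17/36 - 7*exp(-2*t)/4 - 7*exp(6*t)/9 - t**2/2 + t/6

Characteristic equation r² - 4r - 12 = 0 factors as (r + 2)(r - 6) = 0, so r = -2, 6.
Hence u_h = C1*exp(-2*t) + C2*exp(6*t).
For the particular solution try u_p = A0 + A1*t + A2*t^2. Substituting and matching coefficients of each power of t gives A0 = -17/36, A1 = 1/6, A2 = -1/2, so u_p = -17/36 - t^2/2 + t/6.
General solution: u = -17/36 - t^2/2 + t/6 + C1*exp(-2*t) + C2*exp(6*t).
Apply the initial conditions: u(0) = -17/36 + C1 + C2 = -3 and u'(0) = 1/6 - 2*C1 + 6*C2 = -1. Solving gives C1 = -7/4, C2 = -7/9.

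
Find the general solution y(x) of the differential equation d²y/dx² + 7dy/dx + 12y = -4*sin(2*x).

Characteristic equation r² + 7r + 12 = 0 factors as (r + 3)(r + 4) = 0, so r = -3, -4.
Hence y_h = C1*exp(-3*x) + C2*exp(-4*x).
Try y_p = A*cos(2*x) + B*sin(2*x). Substituting and equating the coefficients of cos(2x) and sin(2x) gives A = 14/65, B = -8/65, so y_p = -8*sin(2*x)/65 + 14*cos(2*x)/65.

y = -8*sin(2*x)/65 + 14*cos(2*x)/65 + C1*exp(-3*x) + C2*exp(-4*x)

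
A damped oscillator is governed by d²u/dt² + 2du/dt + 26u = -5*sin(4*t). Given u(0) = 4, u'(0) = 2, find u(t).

u = -25*sin(4*t)/82 + 10*cos(4*t)/41 + 154*cos(5*t)*exp(-t)/41 + 286*exp(-t)*sin(5*t)/205

Characteristic equation r² + 2r + 26 = 0 has discriminant (2)² - 4·(26) = -100 < 0, so r = -1 ± 5i.
Hence u_h = C1*cos(5*t)*exp(-t) + C2*exp(-t)*sin(5*t).
Try u_p = A*cos(4*t) + B*sin(4*t). Substituting and equating the coefficients of cos(4t) and sin(4t) gives A = 10/41, B = -25/82, so u_p = -25*sin(4*t)/82 + 10*cos(4*t)/41.
General solution: u = -25*sin(4*t)/82 + 10*cos(4*t)/41 + C1*cos(5*t)*exp(-t) + C2*exp(-t)*sin(5*t).
Apply the initial conditions: u(0) = 10/41 + C1 = 4 and u'(0) = -50/41 - C1 + 5*C2 = 2. Solving gives C1 = 154/41, C2 = 286/205.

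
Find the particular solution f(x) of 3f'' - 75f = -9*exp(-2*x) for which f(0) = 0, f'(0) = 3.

Divide through by 3: f'' - 25f = -3*exp(-2*x).
Characteristic equation r² - 25 = 0 factors as (r + 5)(r - 5) = 0, so r = -5, 5.
Hence f_h = C1*exp(-5*x) + C2*exp(5*x).
Try f_p = A*exp(-2*x). Substituting into the equation and dividing by exp(-2*x) gives A = 1/7, so f_p = exp(-2*x)/7.
General solution: f = exp(-2*x)/7 + C1*exp(-5*x) + C2*exp(5*x).
Apply the initial conditions: f(0) = 1/7 + C1 + C2 = 0 and f'(0) = -2/7 - 5*C1 + 5*C2 = 3. Solving gives C1 = -2/5, C2 = 9/35.

f = -2*exp(-5*x)/5 + exp(-2*x)/7 + 9*exp(5*x)/35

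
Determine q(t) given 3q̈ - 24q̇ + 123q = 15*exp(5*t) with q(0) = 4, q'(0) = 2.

q = 5*exp(5*t)/26 - 369*exp(4*t)*sin(5*t)/130 + 99*cos(5*t)*exp(4*t)/26

Divide through by 3: q'' - 8q' + 41q = 5*exp(5*t).
Characteristic equation r² - 8r + 41 = 0 has discriminant (-8)² - 4·(41) = -100 < 0, so r = 4 ± 5i.
Hence q_h = C1*cos(5*t)*exp(4*t) + C2*exp(4*t)*sin(5*t).
Try q_p = A*exp(5*t). Substituting into the equation and dividing by exp(5*t) gives A = 5/26, so q_p = 5*exp(5*t)/26.
General solution: q = 5*exp(5*t)/26 + C1*cos(5*t)*exp(4*t) + C2*exp(4*t)*sin(5*t).
Apply the initial conditions: q(0) = 5/26 + C1 = 4 and q'(0) = 25/26 + 4*C1 + 5*C2 = 2. Solving gives C1 = 99/26, C2 = -369/130.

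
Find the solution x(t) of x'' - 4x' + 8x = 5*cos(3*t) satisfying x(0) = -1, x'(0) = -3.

Characteristic equation r² - 4r + 8 = 0 has discriminant (-4)² - 4·(8) = -16 < 0, so r = 2 ± 2i.
Hence x_h = C1*cos(2*t)*exp(2*t) + C2*exp(2*t)*sin(2*t).
Try x_p = A*cos(3*t) + B*sin(3*t). Substituting and equating the coefficients of cos(3t) and sin(3t) gives A = -1/29, B = -12/29, so x_p = -12*sin(3*t)/29 - cos(3*t)/29.
General solution: x = -12*sin(3*t)/29 - cos(3*t)/29 + C1*cos(2*t)*exp(2*t) + C2*exp(2*t)*sin(2*t).
Apply the initial conditions: x(0) = -1/29 + C1 = -1 and x'(0) = -36/29 + 2*C1 + 2*C2 = -3. Solving gives C1 = -28/29, C2 = 5/58.

x = -12*sin(3*t)/29 - cos(3*t)/29 - 28*cos(2*t)*exp(2*t)/29 + 5*exp(2*t)*sin(2*t)/58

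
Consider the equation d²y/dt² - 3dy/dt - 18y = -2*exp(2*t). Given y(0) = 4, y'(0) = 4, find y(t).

y = exp(2*t)/10 + 31*exp(6*t)/18 + 98*exp(-3*t)/45

Characteristic equation r² - 3r - 18 = 0 factors as (r - 6)(r + 3) = 0, so r = 6, -3.
Hence y_h = C1*exp(6*t) + C2*exp(-3*t).
Try y_p = A*exp(2*t). Substituting into the equation and dividing by exp(2*t) gives A = 1/10, so y_p = exp(2*t)/10.
General solution: y = exp(2*t)/10 + C1*exp(6*t) + C2*exp(-3*t).
Apply the initial conditions: y(0) = 1/10 + C1 + C2 = 4 and y'(0) = 1/5 - 3*C2 + 6*C1 = 4. Solving gives C1 = 31/18, C2 = 98/45.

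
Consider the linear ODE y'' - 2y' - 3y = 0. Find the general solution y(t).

Characteristic equation r² - 2r - 3 = 0 factors as (r + 1)(r - 3) = 0, so r = -1, 3.
Hence y_h = C1*exp(-t) + C2*exp(3*t).

y = C1*exp(-t) + C2*exp(3*t)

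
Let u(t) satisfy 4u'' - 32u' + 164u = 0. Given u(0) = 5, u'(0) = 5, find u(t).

Divide through by 4: u'' - 8u' + 41u = 0.
Characteristic equation r² - 8r + 41 = 0 has discriminant (-8)² - 4·(41) = -100 < 0, so r = 4 ± 5i.
Hence u_h = C1*cos(5*t)*exp(4*t) + C2*exp(4*t)*sin(5*t).
Apply the initial conditions: u(0) = C1 = 5 and u'(0) = 4*C1 + 5*C2 = 5. Solving gives C1 = 5, C2 = -3.

u = -3*exp(4*t)*sin(5*t) + 5*cos(5*t)*exp(4*t)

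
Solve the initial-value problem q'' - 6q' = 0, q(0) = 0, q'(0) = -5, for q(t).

q = 5/6 - 5*exp(6*t)/6

Characteristic equation r² - 6r = 0 factors as (r - 6)r = 0, so r = 6, 0.
Hence q_h = C1*exp(6*t) + C2.
Apply the initial conditions: q(0) = C1 + C2 = 0 and q'(0) = 6*C1 = -5. Solving gives C1 = -5/6, C2 = 5/6.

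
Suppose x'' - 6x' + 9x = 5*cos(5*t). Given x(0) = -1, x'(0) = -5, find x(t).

Characteristic equation r² - 6r + 9 = 0 has discriminant (-6)² - 4·(9) = 0, so r = 3 is a repeated root.
Hence x_h = (C1 + C2*t)*exp(3*t).
Try x_p = A*cos(5*t) + B*sin(5*t). Substituting and equating the coefficients of cos(5t) and sin(5t) gives A = -20/289, B = -75/578, so x_p = -75*sin(5*t)/578 - 20*cos(5*t)/289.
General solution: x = -75*sin(5*t)/578 - 20*cos(5*t)/289 + C1*exp(3*t) + C2*t*exp(3*t).
Apply the initial conditions: x(0) = -20/289 + C1 = -1 and x'(0) = -375/578 + C2 + 3*C1 = -5. Solving gives C1 = -269/289, C2 = -53/34.

x = -269*exp(3*t)/289 - 75*sin(5*t)/578 - 20*cos(5*t)/289 - 53*t*exp(3*t)/34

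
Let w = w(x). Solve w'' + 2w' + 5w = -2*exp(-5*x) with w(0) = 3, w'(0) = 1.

w = -exp(-5*x)/10 + 9*exp(-x)*sin(2*x)/5 + 31*cos(2*x)*exp(-x)/10

Characteristic equation r² + 2r + 5 = 0 has discriminant (2)² - 4·(5) = -16 < 0, so r = -1 ± 2i.
Hence w_h = C1*cos(2*x)*exp(-x) + C2*exp(-x)*sin(2*x).
Try w_p = A*exp(-5*x). Substituting into the equation and dividing by exp(-5*x) gives A = -1/10, so w_p = -exp(-5*x)/10.
General solution: w = -exp(-5*x)/10 + C1*cos(2*x)*exp(-x) + C2*exp(-x)*sin(2*x).
Apply the initial conditions: w(0) = -1/10 + C1 = 3 and w'(0) = 1/2 - C1 + 2*C2 = 1. Solving gives C1 = 31/10, C2 = 9/5.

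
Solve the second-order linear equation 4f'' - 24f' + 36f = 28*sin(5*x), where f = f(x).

f = -28*sin(5*x)/289 + 105*cos(5*x)/578 + C1*exp(3*x) + C2*x*exp(3*x)

Divide through by 4: f'' - 6f' + 9f = 7*sin(5*x).
Characteristic equation r² - 6r + 9 = 0 has discriminant (-6)² - 4·(9) = 0, so r = 3 is a repeated root.
Hence f_h = (C1 + C2*x)*exp(3*x).
Try f_p = A*cos(5*x) + B*sin(5*x). Substituting and equating the coefficients of cos(5x) and sin(5x) gives A = 105/578, B = -28/289, so f_p = -28*sin(5*x)/289 + 105*cos(5*x)/578.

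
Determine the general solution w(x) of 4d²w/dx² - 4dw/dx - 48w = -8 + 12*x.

w = 3/16 - x/4 + C1*exp(-3*x) + C2*exp(4*x)

Divide through by 4: w'' - w' - 12w = -2 + 3*x.
Characteristic equation r² - r - 12 = 0 factors as (r + 3)(r - 4) = 0, so r = -3, 4.
Hence w_h = C1*exp(-3*x) + C2*exp(4*x).
For the particular solution try w_p = A0 + A1*x. Substituting and matching coefficients of each power of x gives A0 = 3/16, A1 = -1/4, so w_p = 3/16 - x/4.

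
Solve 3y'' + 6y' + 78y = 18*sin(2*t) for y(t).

Divide through by 3: y'' + 2y' + 26y = 6*sin(2*t).
Characteristic equation r² + 2r + 26 = 0 has discriminant (2)² - 4·(26) = -100 < 0, so r = -1 ± 5i.
Hence y_h = C1*cos(5*t)*exp(-t) + C2*exp(-t)*sin(5*t).
Try y_p = A*cos(2*t) + B*sin(2*t). Substituting and equating the coefficients of cos(2t) and sin(2t) gives A = -6/125, B = 33/125, so y_p = -6*cos(2*t)/125 + 33*sin(2*t)/125.

y = -6*cos(2*t)/125 + 33*sin(2*t)/125 + C1*cos(5*t)*exp(-t) + C2*exp(-t)*sin(5*t)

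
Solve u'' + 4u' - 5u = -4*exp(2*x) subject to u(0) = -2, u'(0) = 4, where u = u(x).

u = -23*exp(-5*x)/21 - 4*exp(2*x)/7 - exp(x)/3

Characteristic equation r² + 4r - 5 = 0 factors as (r - 1)(r + 5) = 0, so r = 1, -5.
Hence u_h = C1*exp(x) + C2*exp(-5*x).
Try u_p = A*exp(2*x). Substituting into the equation and dividing by exp(2*x) gives A = -4/7, so u_p = -4*exp(2*x)/7.
General solution: u = -4*exp(2*x)/7 + C1*exp(x) + C2*exp(-5*x).
Apply the initial conditions: u(0) = -4/7 + C1 + C2 = -2 and u'(0) = -8/7 + C1 - 5*C2 = 4. Solving gives C1 = -1/3, C2 = -23/21.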